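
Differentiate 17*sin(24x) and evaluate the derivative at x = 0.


Apply the chain rule to differentiate 17*sin(24x):
d/dx [17*sin(24x)]
= 17 * cos(24x) * d/dx(24x)
= 17 * 24 * cos(24x)
= 408 * cos(24x)
Evaluate at x = 0:
= 408 * cos(0)
= 408 * 1
= 408

408


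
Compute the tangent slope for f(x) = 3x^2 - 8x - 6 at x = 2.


The slope of the tangent line equals f'(x) at the point.
f(x) = 3x^2 - 8x - 6
f'(x) = 6x - 8
At x = 2:
f'(2) = 6 * 2 - 8
= 12 - 8
= 4

4


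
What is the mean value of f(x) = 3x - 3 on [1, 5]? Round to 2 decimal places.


Average value = 1/(b-a) * integral from a to b of f(x) dx
First compute the integral of 3x - 3:
F(x) = (3/2)x^2 - 3x
F(5) = 3/2 * 25 - 3 * 5 = 45/2
F(1) = 3/2 * 1 - 3 * 1 = -3/2
Integral = 45/2 - (-3/2) = 24
Average = 24 / (5 - 1) = 24 / 4
= 6 = 6.00

6.00


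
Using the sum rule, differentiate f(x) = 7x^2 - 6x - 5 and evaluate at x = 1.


Differentiate term by term using power and sum rules:
f(x) = 7x^2 - 6x - 5
f'(x) = 14x - 6
Substitute x = 1:
f'(1) = 14 * 1 - 6
= 14 - 6
= 8

8


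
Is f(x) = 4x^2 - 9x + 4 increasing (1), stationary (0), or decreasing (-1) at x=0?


Compute f'(x) to determine behavior:
f'(x) = 8x - 9
f'(0) = 8 * 0 - 9
= 0 - 9
= -9
Since f'(0) < 0, the function is decreasing (-1)

-1


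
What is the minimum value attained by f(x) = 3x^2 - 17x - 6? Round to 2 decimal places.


For a quadratic f(x) = ax^2 + bx + c with a > 0, the minimum is at the vertex.
Vertex x-coordinate: x = -b/(2a)
x = -(-17) / (2 * 3)
x = 17/6
Substitute back to find the minimum value:
f(17/6) = 3 * (17/6)^2 - 17 * (17/6) - 6
= 289/12 - 289/6 - 6
= -361/12 ≈ -30.08

-30.08


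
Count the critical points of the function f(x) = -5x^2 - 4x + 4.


Find where f'(x) = 0:
f'(x) = -10x - 4
Set f'(x) = 0:
-10x - 4 = 0
x = 4 / (-10) = -2/5
This is a linear equation in x, so there is exactly one solution.
Number of critical points: 1

1


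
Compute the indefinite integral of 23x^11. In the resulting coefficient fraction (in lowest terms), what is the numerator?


Apply the power rule for integration:
integral of ax^n dx = a/(n+1) * x^(n+1) + C
integral of 23x^11 dx
= 23/12 * x^12 + C
The coefficient in lowest terms is 23/12, and its numerator is 23

23


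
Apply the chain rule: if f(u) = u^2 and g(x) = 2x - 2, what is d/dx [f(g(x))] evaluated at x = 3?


Using the chain rule: (f(g(x)))' = f'(g(x)) * g'(x)
First, find g(3):
g(3) = 2 * 3 - 2 = 4
Next, f'(u) = 2u
And g'(x) = 2
So f'(g(3)) * g'(3)
= 2 * 4 * 2
= 16

16


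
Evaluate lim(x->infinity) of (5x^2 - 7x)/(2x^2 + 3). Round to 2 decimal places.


For limits at infinity with equal-degree polynomials,
we compare leading coefficients.
Numerator leading term: 5x^2
Denominator leading term: 2x^2
Divide both by x^2:
lim = (5 - 7/x) / (2 + 3/x^2)
As x -> infinity, the 1/x and 1/x^2 terms vanish:
= 5/2 = 2.50

2.50


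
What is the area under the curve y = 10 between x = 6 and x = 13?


The area under a constant function y = 10 is a rectangle.
Width = 13 - 6 = 7
Height = 10
Area = width * height
= 7 * 10
= 70

70


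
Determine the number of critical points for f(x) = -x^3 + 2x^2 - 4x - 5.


Find where f'(x) = 0:
f(x) = -x^3 + 2x^2 - 4x - 5
f'(x) = -3x^2 + 4x - 4
This is a quadratic in x. Use the discriminant to count real roots.
Discriminant = (4)^2 - 4 * (-3) * (-4)
= 16 - 48
= -32
Since discriminant < 0, f'(x) = 0 has no real solutions.
Number of critical points: 0

0


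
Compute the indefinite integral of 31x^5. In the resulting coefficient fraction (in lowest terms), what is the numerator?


Apply the power rule for integration:
integral of ax^n dx = a/(n+1) * x^(n+1) + C
integral of 31x^5 dx
= 31/6 * x^6 + C
The coefficient in lowest terms is 31/6, and its numerator is 31

31


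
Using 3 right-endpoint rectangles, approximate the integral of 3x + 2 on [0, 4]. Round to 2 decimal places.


Right Riemann sum uses right endpoints of each subinterval.
Interval: [0, 4], n = 3
dx = (4 - 0) / 3 = 4/3
Right endpoints: [4/3, 8/3, 4]
f values: [6, 10, 14]
Sum = dx * (sum of f values)
= 4/3 * 30
= 40 = 40.00

40.00


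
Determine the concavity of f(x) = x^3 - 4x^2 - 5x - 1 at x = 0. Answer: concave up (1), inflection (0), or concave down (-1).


Concavity is determined by the sign of f''(x).
f(x) = x^3 - 4x^2 - 5x - 1
f'(x) = 3x^2 - 8x - 5
f''(x) = 6x - 8
f''(0) = 6 * 0 - 8
= 0 - 8
= -8
Since f''(0) < 0, the function is concave down (-1)

-1


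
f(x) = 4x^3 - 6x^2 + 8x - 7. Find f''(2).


First derivative:
f'(x) = 12x^2 - 12x + 8
Second derivative:
f''(x) = 24x - 12
Substitute x = 2:
f''(2) = 24 * 2 - 12
= 48 - 12
= 36

36


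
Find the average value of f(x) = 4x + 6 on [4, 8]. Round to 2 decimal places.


Average value = 1/(b-a) * integral from a to b of f(x) dx
First compute the integral of 4x + 6:
F(x) = 2x^2 + 6x
F(8) = 2 * 64 + 6 * 8 = 176
F(4) = 2 * 16 + 6 * 4 = 56
Integral = 176 - 56 = 120
Average = 120 / (8 - 4) = 120 / 4
= 30 = 30.00

30.00


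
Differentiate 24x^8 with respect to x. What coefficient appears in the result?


We apply the power rule: d/dx [ax^n] = a*n * x^(n-1)
d/dx [24x^8]
= 24 * 8 * x^(8-1)
= 192x^7
The coefficient is 192

192


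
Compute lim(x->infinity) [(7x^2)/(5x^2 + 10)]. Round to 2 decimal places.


For limits at infinity with equal-degree polynomials,
we compare leading coefficients.
Numerator leading term: 7x^2
Denominator leading term: 5x^2
Divide both by x^2:
lim = (7) / (5 + 10/x^2)
As x -> infinity, the 1/x and 1/x^2 terms vanish:
= 7/5 = 1.40

1.40


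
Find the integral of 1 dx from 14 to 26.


The integral of a constant k over [a, b] equals k * (b - a).
integral from 14 to 26 of 1 dx
= 1 * (26 - 14)
= 1 * 12
= 12

12


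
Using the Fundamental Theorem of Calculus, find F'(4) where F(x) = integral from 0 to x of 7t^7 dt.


By the Fundamental Theorem of Calculus (Part 1):
If F(x) = integral from 0 to x of f(t) dt, then F'(x) = f(x)
Here f(t) = 7t^7
So F'(x) = 7x^7
Evaluate at x = 4:
F'(4) = 7 * 4^7
= 7 * 16384
= 114688

114688


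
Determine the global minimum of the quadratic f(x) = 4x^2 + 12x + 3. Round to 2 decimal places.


For a quadratic f(x) = ax^2 + bx + c with a > 0, the minimum is at the vertex.
Vertex x-coordinate: x = -b/(2a)
x = -(12) / (2 * 4)
x = -12/8 = -3/2
Substitute back to find the minimum value:
f(-3/2) = 4 * (-3/2)^2 + 12 * (-3/2) + 3
= 9 - 18 + 3
= -6 = -6.00

-6.00


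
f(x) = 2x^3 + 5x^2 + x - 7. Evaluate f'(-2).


Differentiate f(x) = 2x^3 + 5x^2 + x - 7 term by term:
f'(x) = 6x^2 + 10x + 1
Substitute x = -2:
f'(-2) = 6 * (-2)^2 + 10 * (-2) + 1
= 24 - 20 + 1
= 5

5


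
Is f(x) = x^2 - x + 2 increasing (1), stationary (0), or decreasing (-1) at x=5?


Compute f'(x) to determine behavior:
f'(x) = 2x - 1
f'(5) = 2 * 5 - 1
= 10 - 1
= 9
Since f'(5) > 0, the function is increasing (1)

1


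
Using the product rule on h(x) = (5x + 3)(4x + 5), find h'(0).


Let u(x) = 5x + 3 and v(x) = 4x + 5
u'(x) = 5
v'(x) = 4
Product rule: h'(x) = u'(x)*v(x) + u(x)*v'(x)
= 5 * (4x + 5) + (5x + 3) * 4
At x = 0:
u(0) = 5 * 0 + 3 = 3
v(0) = 4 * 0 + 5 = 5
h'(0) = 5 * 5 + 3 * 4
= 25 + 12
= 37

37


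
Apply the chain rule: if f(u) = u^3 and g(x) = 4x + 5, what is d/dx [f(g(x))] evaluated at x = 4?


Using the chain rule: (f(g(x)))' = f'(g(x)) * g'(x)
First, find g(4):
g(4) = 4 * 4 + 5 = 21
Next, f'(u) = 3u^2
And g'(x) = 4
So f'(g(4)) * g'(4)
= 3 * 21^2 * 4
= 3 * 441 * 4
= 5292

5292


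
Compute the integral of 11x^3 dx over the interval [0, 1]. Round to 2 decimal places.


Find the antiderivative of 11x^3:
F(x) = 11/4 * x^4
Apply the Fundamental Theorem of Calculus:
F(1) - F(0)
= 11/4 * 1^4 - 11/4 * 0^4
= 11/4 * (1 - 0)
= 11/4 * 1
= 11/4 = 2.75

2.75


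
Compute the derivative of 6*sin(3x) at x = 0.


Apply the chain rule to differentiate 6*sin(3x):
d/dx [6*sin(3x)]
= 6 * cos(3x) * d/dx(3x)
= 6 * 3 * cos(3x)
= 18 * cos(3x)
Evaluate at x = 0:
= 18 * cos(0)
= 18 * 1
= 18

18


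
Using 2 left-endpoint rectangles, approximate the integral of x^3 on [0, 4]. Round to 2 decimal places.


Left Riemann sum uses left endpoints of each subinterval.
Interval: [0, 4], n = 2
dx = (4 - 0) / 2 = 2
Left endpoints: [0, 2]
f values: [0, 8]
Sum = dx * (sum of f values)
= 2 * 8
= 16 = 16.00

16.00


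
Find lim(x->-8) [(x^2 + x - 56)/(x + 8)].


Direct substitution gives 0/0, so we factor the numerator.
Factor: (x^2 + x - 56) = (x + 8)(x - 7)
Cancel the common factor (x + 8):
(x^2 + x - 56)/(x + 8) = (x - 7)
Now substitute x = -8:
= (-8) - (7) = -15

-15


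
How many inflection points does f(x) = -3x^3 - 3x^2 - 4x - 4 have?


Inflection points occur where f''(x) = 0 and concavity changes.
f(x) = -3x^3 - 3x^2 - 4x - 4
f'(x) = -9x^2 - 6x - 4
f''(x) = -18x - 6
Set f''(x) = 0:
-18x - 6 = 0
x = 6 / (-18) = -1/3
Since f''(x) is linear (degree 1), it changes sign at this point.
Therefore there is exactly 1 inflection point.

1


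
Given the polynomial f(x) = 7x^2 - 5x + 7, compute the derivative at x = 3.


Differentiate term by term using power and sum rules:
f(x) = 7x^2 - 5x + 7
f'(x) = 14x - 5
Substitute x = 3:
f'(3) = 14 * 3 - 5
= 42 - 5
= 37

37


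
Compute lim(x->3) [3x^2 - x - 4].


Since polynomials are continuous, we use direct substitution.
lim(x->3) of 3x^2 - x - 4
= 3 * 3^2 - 1 * 3 - 4
= 27 - 3 - 4
= 20

20


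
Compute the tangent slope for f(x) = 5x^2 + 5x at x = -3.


The slope of the tangent line equals f'(x) at the point.
f(x) = 5x^2 + 5x
f'(x) = 10x + 5
At x = -3:
f'(-3) = 10 * (-3) + 5
= -30 + 5
= -25

-25


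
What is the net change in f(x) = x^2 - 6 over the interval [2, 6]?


Net change = f(b) - f(a)
f(x) = x^2 - 6
Compute f(6):
f(6) = 1 * 6^2 + 0 * 6 - 6
= 36 + 0 - 6
= 30
Compute f(2):
f(2) = 1 * 2^2 + 0 * 2 - 6
= 4 + 0 - 6
= -2
Net change = 30 - (-2) = 32

32


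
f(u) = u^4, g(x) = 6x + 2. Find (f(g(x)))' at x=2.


Using the chain rule: (f(g(x)))' = f'(g(x)) * g'(x)
First, find g(2):
g(2) = 6 * 2 + 2 = 14
Next, f'(u) = 4u^3
And g'(x) = 6
So f'(g(2)) * g'(2)
= 4 * 14^3 * 6
= 4 * 2744 * 6
= 65856

65856


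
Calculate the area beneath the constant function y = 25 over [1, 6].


The area under a constant function y = 25 is a rectangle.
Width = 6 - 1 = 5
Height = 25
Area = width * height
= 5 * 25
= 125

125


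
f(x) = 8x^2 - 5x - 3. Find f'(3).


Differentiate term by term using power and sum rules:
f(x) = 8x^2 - 5x - 3
f'(x) = 16x - 5
Substitute x = 3:
f'(3) = 16 * 3 - 5
= 48 - 5
= 43

43


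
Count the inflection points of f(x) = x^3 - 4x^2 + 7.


Inflection points occur where f''(x) = 0 and concavity changes.
f(x) = x^3 - 4x^2 + 7
f'(x) = 3x^2 - 8x
f''(x) = 6x - 8
Set f''(x) = 0:
6x - 8 = 0
x = 8 / 6 = 4/3
Since f''(x) is linear (degree 1), it changes sign at this point.
Therefore there is exactly 1 inflection point.

1


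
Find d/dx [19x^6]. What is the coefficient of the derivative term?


We apply the power rule: d/dx [ax^n] = a*n * x^(n-1)
d/dx [19x^6]
= 19 * 6 * x^(6-1)
= 114x^5
The coefficient is 114

114


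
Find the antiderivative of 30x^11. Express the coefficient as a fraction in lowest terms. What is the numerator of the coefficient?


Apply the power rule for integration:
integral of ax^n dx = a/(n+1) * x^(n+1) + C
integral of 30x^11 dx
= 30/12 * x^12 + C
= 5/2 * x^12 + C
The coefficient in lowest terms is 5/2, and its numerator is 5

5


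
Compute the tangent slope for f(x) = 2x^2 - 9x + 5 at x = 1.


The slope of the tangent line equals f'(x) at the point.
f(x) = 2x^2 - 9x + 5
f'(x) = 4x - 9
At x = 1:
f'(1) = 4 * 1 - 9
= 4 - 9
= -5

-5


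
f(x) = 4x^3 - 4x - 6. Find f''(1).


First derivative:
f'(x) = 12x^2 - 4
Second derivative:
f''(x) = 24x
Substitute x = 1:
f''(1) = 24 * 1 + 0
= 24 + 0
= 24

24


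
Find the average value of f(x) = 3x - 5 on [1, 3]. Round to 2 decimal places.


Average value = 1/(b-a) * integral from a to b of f(x) dx
First compute the integral of 3x - 5:
F(x) = (3/2)x^2 - 5x
F(3) = 3/2 * 9 - 5 * 3 = -3/2
F(1) = 3/2 * 1 - 5 * 1 = -7/2
Integral = -3/2 - (-7/2) = 2
Average = 2 / (3 - 1) = 2 / 2
= 1 = 1.00

1.00


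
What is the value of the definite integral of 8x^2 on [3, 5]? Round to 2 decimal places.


Find the antiderivative of 8x^2:
F(x) = 8/3 * x^3
Apply the Fundamental Theorem of Calculus:
F(5) - F(3)
= 8/3 * 5^3 - 8/3 * 3^3
= 8/3 * (125 - 27)
= 8/3 * 98
= 784/3 ≈ 261.33

261.33


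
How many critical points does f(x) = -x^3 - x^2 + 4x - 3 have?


Find where f'(x) = 0:
f(x) = -x^3 - x^2 + 4x - 3
f'(x) = -3x^2 - 2x + 4
This is a quadratic in x. Use the discriminant to count real roots.
Discriminant = (-2)^2 - 4 * (-3) * 4
= 4 - (-48)
= 52
Since discriminant > 0, f'(x) = 0 has 2 real solutions.
Number of critical points: 2

2


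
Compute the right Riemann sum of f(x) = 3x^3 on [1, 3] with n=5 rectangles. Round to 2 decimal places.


Right Riemann sum uses right endpoints of each subinterval.
Interval: [1, 3], n = 5
dx = (3 - 1) / 5 = 2/5
Right endpoints: [7/5, 9/5, 11/5, 13/5, 3]
f values: [1029/125, 2187/125, 3993/125, 6591/125, 81]
Sum = dx * (sum of f values)
= 2/5 * 957/5
= 1914/25 = 76.56

76.56


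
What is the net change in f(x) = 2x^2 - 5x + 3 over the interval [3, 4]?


Net change = f(b) - f(a)
f(x) = 2x^2 - 5x + 3
Compute f(4):
f(4) = 2 * 4^2 - 5 * 4 + 3
= 32 - 20 + 3
= 15
Compute f(3):
f(3) = 2 * 3^2 - 5 * 3 + 3
= 18 - 15 + 3
= 6
Net change = 15 - 6 = 9

9


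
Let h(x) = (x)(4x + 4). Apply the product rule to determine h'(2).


Let u(x) = x and v(x) = 4x + 4
u'(x) = 1
v'(x) = 4
Product rule: h'(x) = u'(x)*v(x) + u(x)*v'(x)
= 1 * (4x + 4) + (x) * 4
At x = 2:
u(2) = 1 * 2 + 0 = 2
v(2) = 4 * 2 + 4 = 12
h'(2) = 1 * 12 + 2 * 4
= 12 + 8
= 20

20


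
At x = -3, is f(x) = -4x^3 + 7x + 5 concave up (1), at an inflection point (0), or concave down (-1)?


Concavity is determined by the sign of f''(x).
f(x) = -4x^3 + 7x + 5
f'(x) = -12x^2 + 7
f''(x) = -24x
f''(-3) = -24 * (-3) + 0
= 72 + 0
= 72
Since f''(-3) > 0, the function is concave up (1)

1


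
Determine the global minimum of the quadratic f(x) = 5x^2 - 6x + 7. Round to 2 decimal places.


For a quadratic f(x) = ax^2 + bx + c with a > 0, the minimum is at the vertex.
Vertex x-coordinate: x = -b/(2a)
x = -(-6) / (2 * 5)
x = 6/10 = 3/5
Substitute back to find the minimum value:
f(3/5) = 5 * (3/5)^2 - 6 * (3/5) + 7
= 9/5 - 18/5 + 7
= 26/5 = 5.20

5.20


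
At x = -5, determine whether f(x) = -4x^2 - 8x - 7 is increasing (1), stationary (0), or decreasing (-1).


Compute f'(x) to determine behavior:
f'(x) = -8x - 8
f'(-5) = -8 * (-5) - 8
= 40 - 8
= 32
Since f'(-5) > 0, the function is increasing (1)

1


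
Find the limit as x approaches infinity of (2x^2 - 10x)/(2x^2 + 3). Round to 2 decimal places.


For limits at infinity with equal-degree polynomials,
we compare leading coefficients.
Numerator leading term: 2x^2
Denominator leading term: 2x^2
Divide both by x^2:
lim = (2 - 10/x) / (2 + 3/x^2)
As x -> infinity, the 1/x and 1/x^2 terms vanish:
= 2/2 = 1 = 1.00

1.00


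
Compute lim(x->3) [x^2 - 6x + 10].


Since polynomials are continuous, we use direct substitution.
lim(x->3) of x^2 - 6x + 10
= 1 * 3^2 - 6 * 3 + 10
= 9 - 18 + 10
= 1

1


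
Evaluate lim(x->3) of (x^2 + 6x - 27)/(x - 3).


Direct substitution gives 0/0, so we factor the numerator.
Factor: (x^2 + 6x - 27) = (x - 3)(x + 9)
Cancel the common factor (x - 3):
(x^2 + 6x - 27)/(x - 3) = (x + 9)
Now substitute x = 3:
= (3) - (-9) = 12

12


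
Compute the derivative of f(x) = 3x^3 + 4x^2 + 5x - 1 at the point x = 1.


Differentiate f(x) = 3x^3 + 4x^2 + 5x - 1 term by term:
f'(x) = 9x^2 + 8x + 5
Substitute x = 1:
f'(1) = 9 * 1^2 + 8 * 1 + 5
= 9 + 8 + 5
= 22

22


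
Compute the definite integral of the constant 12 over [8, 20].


The integral of a constant k over [a, b] equals k * (b - a).
integral from 8 to 20 of 12 dx
= 12 * (20 - 8)
= 12 * 12
= 144

144


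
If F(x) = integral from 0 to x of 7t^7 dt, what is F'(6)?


By the Fundamental Theorem of Calculus (Part 1):
If F(x) = integral from 0 to x of f(t) dt, then F'(x) = f(x)
Here f(t) = 7t^7
So F'(x) = 7x^7
Evaluate at x = 6:
F'(6) = 7 * 6^7
= 7 * 279936
= 1959552

1959552


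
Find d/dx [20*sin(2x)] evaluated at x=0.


Apply the chain rule to differentiate 20*sin(2x):
d/dx [20*sin(2x)]
= 20 * cos(2x) * d/dx(2x)
= 20 * 2 * cos(2x)
= 40 * cos(2x)
Evaluate at x = 0:
= 40 * cos(0)
= 40 * 1
= 40

40


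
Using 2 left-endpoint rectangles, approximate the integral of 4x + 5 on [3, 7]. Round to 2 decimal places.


Left Riemann sum uses left endpoints of each subinterval.
Interval: [3, 7], n = 2
dx = (7 - 3) / 2 = 2
Left endpoints: [3, 5]
f values: [17, 25]
Sum = dx * (sum of f values)
= 2 * 42
= 84 = 84.00

84.00


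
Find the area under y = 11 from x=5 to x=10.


The area under a constant function y = 11 is a rectangle.
Width = 10 - 5 = 5
Height = 11
Area = width * height
= 5 * 11
= 55

55


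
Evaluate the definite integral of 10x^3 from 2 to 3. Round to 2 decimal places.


Find the antiderivative of 10x^3:
F(x) = 10/4 * x^4
Apply the Fundamental Theorem of Calculus:
F(3) - F(2)
= 10/4 * 3^4 - 10/4 * 2^4
= 10/4 * (81 - 16)
= 10/4 * 65
= 325/2 = 162.50

162.50


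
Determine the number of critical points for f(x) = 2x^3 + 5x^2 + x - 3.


Find where f'(x) = 0:
f(x) = 2x^3 + 5x^2 + x - 3
f'(x) = 6x^2 + 10x + 1
This is a quadratic in x. Use the discriminant to count real roots.
Discriminant = (10)^2 - 4 * 6 * 1
= 100 - 24
= 76
Since discriminant > 0, f'(x) = 0 has 2 real solutions.
Number of critical points: 2

2


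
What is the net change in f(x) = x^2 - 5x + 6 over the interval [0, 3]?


Net change = f(b) - f(a)
f(x) = x^2 - 5x + 6
Compute f(3):
f(3) = 1 * 3^2 - 5 * 3 + 6
= 9 - 15 + 6
= 0
Compute f(0):
f(0) = 1 * 0^2 - 5 * 0 + 6
= 0 + 0 + 6
= 6
Net change = 0 - 6 = -6

-6


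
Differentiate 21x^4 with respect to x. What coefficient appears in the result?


We apply the power rule: d/dx [ax^n] = a*n * x^(n-1)
d/dx [21x^4]
= 21 * 4 * x^(4-1)
= 84x^3
The coefficient is 84

84


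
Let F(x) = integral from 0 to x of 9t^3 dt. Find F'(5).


By the Fundamental Theorem of Calculus (Part 1):
If F(x) = integral from 0 to x of f(t) dt, then F'(x) = f(x)
Here f(t) = 9t^3
So F'(x) = 9x^3
Evaluate at x = 5:
F'(5) = 9 * 5^3
= 9 * 125
= 1125

1125


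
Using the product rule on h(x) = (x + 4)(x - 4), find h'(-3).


Let u(x) = x + 4 and v(x) = x - 4
u'(x) = 1
v'(x) = 1
Product rule: h'(x) = u'(x)*v(x) + u(x)*v'(x)
= 1 * (x - 4) + (x + 4) * 1
At x = -3:
u(-3) = 1 * (-3) + 4 = 1
v(-3) = 1 * (-3) - 4 = -7
h'(-3) = 1 * (-7) + 1 * 1
= -7 + 1
= -6

-6


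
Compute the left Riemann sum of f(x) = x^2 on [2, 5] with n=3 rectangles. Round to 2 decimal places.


Left Riemann sum uses left endpoints of each subinterval.
Interval: [2, 5], n = 3
dx = (5 - 2) / 3 = 1
Left endpoints: [2, 3, 4]
f values: [4, 9, 16]
Sum = dx * (sum of f values)
= 1 * 29
= 29 = 29.00

29.00


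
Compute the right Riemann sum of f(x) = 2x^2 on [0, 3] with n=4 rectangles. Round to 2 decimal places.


Right Riemann sum uses right endpoints of each subinterval.
Interval: [0, 3], n = 4
dx = (3 - 0) / 4 = 3/4
Right endpoints: [3/4, 3/2, 9/4, 3]
f values: [9/8, 9/2, 81/8, 18]
Sum = dx * (sum of f values)
= 3/4 * 135/4
= 405/16 ≈ 25.31

25.31


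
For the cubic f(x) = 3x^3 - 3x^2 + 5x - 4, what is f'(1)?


Differentiate f(x) = 3x^3 - 3x^2 + 5x - 4 term by term:
f'(x) = 9x^2 - 6x + 5
Substitute x = 1:
f'(1) = 9 * 1^2 - 6 * 1 + 5
= 9 - 6 + 5
= 8

8


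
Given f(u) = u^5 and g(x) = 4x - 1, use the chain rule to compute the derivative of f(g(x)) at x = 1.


Using the chain rule: (f(g(x)))' = f'(g(x)) * g'(x)
First, find g(1):
g(1) = 4 * 1 - 1 = 3
Next, f'(u) = 5u^4
And g'(x) = 4
So f'(g(1)) * g'(1)
= 5 * 3^4 * 4
= 5 * 81 * 4
= 1620

1620


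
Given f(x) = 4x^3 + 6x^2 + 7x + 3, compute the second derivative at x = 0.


First derivative:
f'(x) = 12x^2 + 12x + 7
Second derivative:
f''(x) = 24x + 12
Substitute x = 0:
f''(0) = 24 * 0 + 12
= 0 + 12
= 12

12


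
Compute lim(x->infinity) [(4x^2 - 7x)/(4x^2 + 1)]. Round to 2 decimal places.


For limits at infinity with equal-degree polynomials,
we compare leading coefficients.
Numerator leading term: 4x^2
Denominator leading term: 4x^2
Divide both by x^2:
lim = (4 - 7/x) / (4 + 1/x^2)
As x -> infinity, the 1/x and 1/x^2 terms vanish:
= 4/4 = 1 = 1.00

1.00


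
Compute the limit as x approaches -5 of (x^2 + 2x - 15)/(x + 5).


Direct substitution gives 0/0, so we factor the numerator.
Factor: (x^2 + 2x - 15) = (x + 5)(x - 3)
Cancel the common factor (x + 5):
(x^2 + 2x - 15)/(x + 5) = (x - 3)
Now substitute x = -5:
= (-5) - (3) = -8

-8


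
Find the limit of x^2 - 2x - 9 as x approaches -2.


Since polynomials are continuous, we use direct substitution.
lim(x->-2) of x^2 - 2x - 9
= 1 * (-2)^2 - 2 * (-2) - 9
= 4 + 4 - 9
= -1

-1


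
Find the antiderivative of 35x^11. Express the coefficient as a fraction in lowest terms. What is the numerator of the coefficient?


Apply the power rule for integration:
integral of ax^n dx = a/(n+1) * x^(n+1) + C
integral of 35x^11 dx
= 35/12 * x^12 + C
The coefficient in lowest terms is 35/12, and its numerator is 35

35


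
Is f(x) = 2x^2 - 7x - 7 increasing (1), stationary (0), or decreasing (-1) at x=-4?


Compute f'(x) to determine behavior:
f'(x) = 4x - 7
f'(-4) = 4 * (-4) - 7
= -16 - 7
= -23
Since f'(-4) < 0, the function is decreasing (-1)

-1


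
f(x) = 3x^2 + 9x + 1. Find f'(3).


Differentiate term by term using power and sum rules:
f(x) = 3x^2 + 9x + 1
f'(x) = 6x + 9
Substitute x = 3:
f'(3) = 6 * 3 + 9
= 18 + 9
= 27

27


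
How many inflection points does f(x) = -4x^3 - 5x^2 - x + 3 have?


Inflection points occur where f''(x) = 0 and concavity changes.
f(x) = -4x^3 - 5x^2 - x + 3
f'(x) = -12x^2 - 10x - 1
f''(x) = -24x - 10
Set f''(x) = 0:
-24x - 10 = 0
x = 10 / (-24) = -5/12
Since f''(x) is linear (degree 1), it changes sign at this point.
Therefore there is exactly 1 inflection point.

1


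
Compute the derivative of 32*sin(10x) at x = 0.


Apply the chain rule to differentiate 32*sin(10x):
d/dx [32*sin(10x)]
= 32 * cos(10x) * d/dx(10x)
= 32 * 10 * cos(10x)
= 320 * cos(10x)
Evaluate at x = 0:
= 320 * cos(0)
= 320 * 1
= 320

320


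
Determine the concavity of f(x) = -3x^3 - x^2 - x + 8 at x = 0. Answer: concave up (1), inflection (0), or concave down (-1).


Concavity is determined by the sign of f''(x).
f(x) = -3x^3 - x^2 - x + 8
f'(x) = -9x^2 - 2x - 1
f''(x) = -18x - 2
f''(0) = -18 * 0 - 2
= 0 - 2
= -2
Since f''(0) < 0, the function is concave down (-1)

-1


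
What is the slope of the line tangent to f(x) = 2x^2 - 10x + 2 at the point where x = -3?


The slope of the tangent line equals f'(x) at the point.
f(x) = 2x^2 - 10x + 2
f'(x) = 4x - 10
At x = -3:
f'(-3) = 4 * (-3) - 10
= -12 - 10
= -22

-22


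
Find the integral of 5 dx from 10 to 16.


The integral of a constant k over [a, b] equals k * (b - a).
integral from 10 to 16 of 5 dx
= 5 * (16 - 10)
= 5 * 6
= 30

30


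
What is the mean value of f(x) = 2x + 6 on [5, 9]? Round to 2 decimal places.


Average value = 1/(b-a) * integral from a to b of f(x) dx
First compute the integral of 2x + 6:
F(x) = x^2 + 6x
F(9) = 1 * 81 + 6 * 9 = 135
F(5) = 1 * 25 + 6 * 5 = 55
Integral = 135 - 55 = 80
Average = 80 / (9 - 5) = 80 / 4
= 20 = 20.00

20.00


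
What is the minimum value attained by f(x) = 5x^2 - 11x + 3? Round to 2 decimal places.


For a quadratic f(x) = ax^2 + bx + c with a > 0, the minimum is at the vertex.
Vertex x-coordinate: x = -b/(2a)
x = -(-11) / (2 * 5)
x = 11/10
Substitute back to find the minimum value:
f(11/10) = 5 * (11/10)^2 - 11 * (11/10) + 3
= 121/20 - 121/10 + 3
= -61/20 = -3.05

-3.05


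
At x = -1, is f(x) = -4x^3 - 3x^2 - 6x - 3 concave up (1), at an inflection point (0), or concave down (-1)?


Concavity is determined by the sign of f''(x).
f(x) = -4x^3 - 3x^2 - 6x - 3
f'(x) = -12x^2 - 6x - 6
f''(x) = -24x - 6
f''(-1) = -24 * (-1) - 6
= 24 - 6
= 18
Since f''(-1) > 0, the function is concave up (1)

1


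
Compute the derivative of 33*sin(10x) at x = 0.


Apply the chain rule to differentiate 33*sin(10x):
d/dx [33*sin(10x)]
= 33 * cos(10x) * d/dx(10x)
= 33 * 10 * cos(10x)
= 330 * cos(10x)
Evaluate at x = 0:
= 330 * cos(0)
= 330 * 1
= 330

330


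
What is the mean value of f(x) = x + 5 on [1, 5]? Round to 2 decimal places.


Average value = 1/(b-a) * integral from a to b of f(x) dx
First compute the integral of x + 5:
F(x) = (1/2)x^2 + 5x
F(5) = 1/2 * 25 + 5 * 5 = 75/2
F(1) = 1/2 * 1 + 5 * 1 = 11/2
Integral = 75/2 - 11/2 = 32
Average = 32 / (5 - 1) = 32 / 4
= 8 = 8.00

8.00


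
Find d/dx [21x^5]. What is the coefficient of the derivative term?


We apply the power rule: d/dx [ax^n] = a*n * x^(n-1)
d/dx [21x^5]
= 21 * 5 * x^(5-1)
= 105x^4
The coefficient is 105

105


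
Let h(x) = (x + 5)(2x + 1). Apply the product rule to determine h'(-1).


Let u(x) = x + 5 and v(x) = 2x + 1
u'(x) = 1
v'(x) = 2
Product rule: h'(x) = u'(x)*v(x) + u(x)*v'(x)
= 1 * (2x + 1) + (x + 5) * 2
At x = -1:
u(-1) = 1 * (-1) + 5 = 4
v(-1) = 2 * (-1) + 1 = -1
h'(-1) = 1 * (-1) + 4 * 2
= -1 + 8
= 7

7


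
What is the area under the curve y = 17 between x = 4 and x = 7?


The area under a constant function y = 17 is a rectangle.
Width = 7 - 4 = 3
Height = 17
Area = width * height
= 3 * 17
= 51

51


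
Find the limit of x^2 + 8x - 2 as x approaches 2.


Since polynomials are continuous, we use direct substitution.
lim(x->2) of x^2 + 8x - 2
= 1 * 2^2 + 8 * 2 - 2
= 4 + 16 - 2
= 18

18


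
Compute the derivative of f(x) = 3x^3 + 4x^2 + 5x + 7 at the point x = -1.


Differentiate f(x) = 3x^3 + 4x^2 + 5x + 7 term by term:
f'(x) = 9x^2 + 8x + 5
Substitute x = -1:
f'(-1) = 9 * (-1)^2 + 8 * (-1) + 5
= 9 - 8 + 5
= 6

6


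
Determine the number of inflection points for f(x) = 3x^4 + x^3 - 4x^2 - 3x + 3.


Inflection points occur where f''(x) = 0 and concavity changes.
f(x) = 3x^4 + x^3 - 4x^2 - 3x + 3
f'(x) = 12x^3 + 3x^2 - 8x - 3
f''(x) = 36x^2 + 6x - 8
This is a quadratic in x. Use the discriminant to count real roots.
Discriminant = (6)^2 - 4 * 36 * (-8)
= 36 - (-1152)
= 1188
Since discriminant > 0, f''(x) = 0 has 2 distinct real solutions.
A quadratic with two distinct real roots changes sign at each root, so concavity changes at both.
Number of inflection points: 2

2


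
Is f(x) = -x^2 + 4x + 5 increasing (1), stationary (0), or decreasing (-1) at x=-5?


Compute f'(x) to determine behavior:
f'(x) = -2x + 4
f'(-5) = -2 * (-5) + 4
= 10 + 4
= 14
Since f'(-5) > 0, the function is increasing (1)

1


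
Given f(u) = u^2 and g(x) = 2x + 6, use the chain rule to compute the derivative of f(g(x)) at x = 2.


Using the chain rule: (f(g(x)))' = f'(g(x)) * g'(x)
First, find g(2):
g(2) = 2 * 2 + 6 = 10
Next, f'(u) = 2u
And g'(x) = 2
So f'(g(2)) * g'(2)
= 2 * 10 * 2
= 40

40


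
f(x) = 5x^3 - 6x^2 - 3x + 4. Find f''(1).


First derivative:
f'(x) = 15x^2 - 12x - 3
Second derivative:
f''(x) = 30x - 12
Substitute x = 1:
f''(1) = 30 * 1 - 12
= 30 - 12
= 18

18


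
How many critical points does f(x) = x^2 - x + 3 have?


Find where f'(x) = 0:
f'(x) = 2x - 1
Set f'(x) = 0:
2x - 1 = 0
x = 1 / 2 = 1/2
This is a linear equation in x, so there is exactly one solution.
Number of critical points: 1

1


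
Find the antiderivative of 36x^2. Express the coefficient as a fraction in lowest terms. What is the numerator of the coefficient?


Apply the power rule for integration:
integral of ax^n dx = a/(n+1) * x^(n+1) + C
integral of 36x^2 dx
= 36/3 * x^3 + C
= 12 * x^3 + C
The coefficient in lowest terms is 12 = 12/1, so its numerator is 12

12


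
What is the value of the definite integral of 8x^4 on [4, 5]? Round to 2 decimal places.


Find the antiderivative of 8x^4:
F(x) = 8/5 * x^5
Apply the Fundamental Theorem of Calculus:
F(5) - F(4)
= 8/5 * 5^5 - 8/5 * 4^5
= 8/5 * (3125 - 1024)
= 8/5 * 2101
= 16808/5 = 3361.60

3361.60


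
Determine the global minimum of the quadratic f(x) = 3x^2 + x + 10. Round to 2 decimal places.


For a quadratic f(x) = ax^2 + bx + c with a > 0, the minimum is at the vertex.
Vertex x-coordinate: x = -b/(2a)
x = -(1) / (2 * 3)
x = -1/6
Substitute back to find the minimum value:
f(-1/6) = 3 * (-1/6)^2 + 1 * (-1/6) + 10
= 1/12 - 1/6 + 10
= 119/12 ≈ 9.92

9.92


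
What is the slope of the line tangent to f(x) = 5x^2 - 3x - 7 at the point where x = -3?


The slope of the tangent line equals f'(x) at the point.
f(x) = 5x^2 - 3x - 7
f'(x) = 10x - 3
At x = -3:
f'(-3) = 10 * (-3) - 3
= -30 - 3
= -33

-33


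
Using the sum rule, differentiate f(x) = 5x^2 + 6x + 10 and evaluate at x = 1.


Differentiate term by term using power and sum rules:
f(x) = 5x^2 + 6x + 10
f'(x) = 10x + 6
Substitute x = 1:
f'(1) = 10 * 1 + 6
= 10 + 6
= 16

16


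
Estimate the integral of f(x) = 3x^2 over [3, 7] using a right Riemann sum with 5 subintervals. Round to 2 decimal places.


Right Riemann sum uses right endpoints of each subinterval.
Interval: [3, 7], n = 5
dx = (7 - 3) / 5 = 4/5
Right endpoints: [19/5, 23/5, 27/5, 31/5, 7]
f values: [1083/25, 1587/25, 2187/25, 2883/25, 147]
Sum = dx * (sum of f values)
= 4/5 * 2283/5
= 9132/25 = 365.28

365.28


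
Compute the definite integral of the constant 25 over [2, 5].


The integral of a constant k over [a, b] equals k * (b - a).
integral from 2 to 5 of 25 dx
= 25 * (5 - 2)
= 25 * 3
= 75

75


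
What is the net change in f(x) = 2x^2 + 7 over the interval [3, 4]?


Net change = f(b) - f(a)
f(x) = 2x^2 + 7
Compute f(4):
f(4) = 2 * 4^2 + 0 * 4 + 7
= 32 + 0 + 7
= 39
Compute f(3):
f(3) = 2 * 3^2 + 0 * 3 + 7
= 18 + 0 + 7
= 25
Net change = 39 - 25 = 14

14


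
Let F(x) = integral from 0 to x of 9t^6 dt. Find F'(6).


By the Fundamental Theorem of Calculus (Part 1):
If F(x) = integral from 0 to x of f(t) dt, then F'(x) = f(x)
Here f(t) = 9t^6
So F'(x) = 9x^6
Evaluate at x = 6:
F'(6) = 9 * 6^6
= 9 * 46656
= 419904

419904


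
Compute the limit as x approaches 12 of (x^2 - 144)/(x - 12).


Direct substitution gives 0/0, so we factor the numerator.
Factor: (x^2 - 144) = (x - 12)(x + 12)
Cancel the common factor (x - 12):
(x^2 - 144)/(x - 12) = (x + 12)
Now substitute x = 12:
= (12) - (-12) = 24

24


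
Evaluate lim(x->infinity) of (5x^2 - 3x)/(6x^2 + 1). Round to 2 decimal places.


For limits at infinity with equal-degree polynomials,
we compare leading coefficients.
Numerator leading term: 5x^2
Denominator leading term: 6x^2
Divide both by x^2:
lim = (5 - 3/x) / (6 + 1/x^2)
As x -> infinity, the 1/x and 1/x^2 terms vanish:
= 5/6 ≈ 0.83

0.83


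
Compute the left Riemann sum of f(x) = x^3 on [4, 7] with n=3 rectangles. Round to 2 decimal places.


Left Riemann sum uses left endpoints of each subinterval.
Interval: [4, 7], n = 3
dx = (7 - 4) / 3 = 1
Left endpoints: [4, 5, 6]
f values: [64, 125, 216]
Sum = dx * (sum of f values)
= 1 * 405
= 405 = 405.00

405.00


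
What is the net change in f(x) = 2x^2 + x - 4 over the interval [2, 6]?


Net change = f(b) - f(a)
f(x) = 2x^2 + x - 4
Compute f(6):
f(6) = 2 * 6^2 + 1 * 6 - 4
= 72 + 6 - 4
= 74
Compute f(2):
f(2) = 2 * 2^2 + 1 * 2 - 4
= 8 + 2 - 4
= 6
Net change = 74 - 6 = 68

68


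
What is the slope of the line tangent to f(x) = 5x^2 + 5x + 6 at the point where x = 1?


The slope of the tangent line equals f'(x) at the point.
f(x) = 5x^2 + 5x + 6
f'(x) = 10x + 5
At x = 1:
f'(1) = 10 * 1 + 5
= 10 + 5
= 15

15


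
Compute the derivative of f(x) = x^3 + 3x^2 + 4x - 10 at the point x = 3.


Differentiate f(x) = x^3 + 3x^2 + 4x - 10 term by term:
f'(x) = 3x^2 + 6x + 4
Substitute x = 3:
f'(3) = 3 * 3^2 + 6 * 3 + 4
= 27 + 18 + 4
= 49

49


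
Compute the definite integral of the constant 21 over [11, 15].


The integral of a constant k over [a, b] equals k * (b - a).
integral from 11 to 15 of 21 dx
= 21 * (15 - 11)
= 21 * 4
= 84

84


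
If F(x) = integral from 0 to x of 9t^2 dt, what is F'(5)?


By the Fundamental Theorem of Calculus (Part 1):
If F(x) = integral from 0 to x of f(t) dt, then F'(x) = f(x)
Here f(t) = 9t^2
So F'(x) = 9x^2
Evaluate at x = 5:
F'(5) = 9 * 5^2
= 9 * 25
= 225

225


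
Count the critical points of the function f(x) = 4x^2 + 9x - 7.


Find where f'(x) = 0:
f'(x) = 8x + 9
Set f'(x) = 0:
8x + 9 = 0
x = -9 / 8 = -9/8
This is a linear equation in x, so there is exactly one solution.
Number of critical points: 1

1


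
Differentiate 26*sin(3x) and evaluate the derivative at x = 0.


Apply the chain rule to differentiate 26*sin(3x):
d/dx [26*sin(3x)]
= 26 * cos(3x) * d/dx(3x)
= 26 * 3 * cos(3x)
= 78 * cos(3x)
Evaluate at x = 0:
= 78 * cos(0)
= 78 * 1
= 78

78


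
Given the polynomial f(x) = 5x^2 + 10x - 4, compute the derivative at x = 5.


Differentiate term by term using power and sum rules:
f(x) = 5x^2 + 10x - 4
f'(x) = 10x + 10
Substitute x = 5:
f'(5) = 10 * 5 + 10
= 50 + 10
= 60

60


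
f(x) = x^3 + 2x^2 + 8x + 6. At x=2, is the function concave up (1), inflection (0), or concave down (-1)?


Concavity is determined by the sign of f''(x).
f(x) = x^3 + 2x^2 + 8x + 6
f'(x) = 3x^2 + 4x + 8
f''(x) = 6x + 4
f''(2) = 6 * 2 + 4
= 12 + 4
= 16
Since f''(2) > 0, the function is concave up (1)

1


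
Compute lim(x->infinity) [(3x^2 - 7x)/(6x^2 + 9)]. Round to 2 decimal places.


For limits at infinity with equal-degree polynomials,
we compare leading coefficients.
Numerator leading term: 3x^2
Denominator leading term: 6x^2
Divide both by x^2:
lim = (3 - 7/x) / (6 + 9/x^2)
As x -> infinity, the 1/x and 1/x^2 terms vanish:
= 3/6 = 1/2 = 0.50

0.50


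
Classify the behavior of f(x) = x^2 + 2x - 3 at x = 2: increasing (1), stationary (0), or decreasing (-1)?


Compute f'(x) to determine behavior:
f'(x) = 2x + 2
f'(2) = 2 * 2 + 2
= 4 + 2
= 6
Since f'(2) > 0, the function is increasing (1)

1


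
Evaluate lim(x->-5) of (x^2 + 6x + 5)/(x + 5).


Direct substitution gives 0/0, so we factor the numerator.
Factor: (x^2 + 6x + 5) = (x + 5)(x + 1)
Cancel the common factor (x + 5):
(x^2 + 6x + 5)/(x + 5) = (x + 1)
Now substitute x = -5:
= (-5) - (-1) = -4

-4


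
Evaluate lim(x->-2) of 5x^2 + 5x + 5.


Since polynomials are continuous, we use direct substitution.
lim(x->-2) of 5x^2 + 5x + 5
= 5 * (-2)^2 + 5 * (-2) + 5
= 20 - 10 + 5
= 15

15


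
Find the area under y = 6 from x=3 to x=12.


The area under a constant function y = 6 is a rectangle.
Width = 12 - 3 = 9
Height = 6
Area = width * height
= 9 * 6
= 54

54


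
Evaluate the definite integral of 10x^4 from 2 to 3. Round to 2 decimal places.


Find the antiderivative of 10x^4:
F(x) = 10/5 * x^5
Apply the Fundamental Theorem of Calculus:
F(3) - F(2)
= 10/5 * 3^5 - 10/5 * 2^5
= 10/5 * (243 - 32)
= 10/5 * 211
= 422 = 422.00

422.00


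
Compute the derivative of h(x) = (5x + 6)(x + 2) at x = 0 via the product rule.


Let u(x) = 5x + 6 and v(x) = x + 2
u'(x) = 5
v'(x) = 1
Product rule: h'(x) = u'(x)*v(x) + u(x)*v'(x)
= 5 * (x + 2) + (5x + 6) * 1
At x = 0:
u(0) = 5 * 0 + 6 = 6
v(0) = 1 * 0 + 2 = 2
h'(0) = 5 * 2 + 6 * 1
= 10 + 6
= 16

16


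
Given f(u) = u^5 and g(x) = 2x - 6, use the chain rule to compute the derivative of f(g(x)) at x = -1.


Using the chain rule: (f(g(x)))' = f'(g(x)) * g'(x)
First, find g(-1):
g(-1) = 2 * (-1) - 6 = -8
Next, f'(u) = 5u^4
And g'(x) = 2
So f'(g(-1)) * g'(-1)
= 5 * (-8)^4 * 2
= 5 * 4096 * 2
= 40960

40960


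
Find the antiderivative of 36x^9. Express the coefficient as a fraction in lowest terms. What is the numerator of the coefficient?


Apply the power rule for integration:
integral of ax^n dx = a/(n+1) * x^(n+1) + C
integral of 36x^9 dx
= 36/10 * x^10 + C
= 18/5 * x^10 + C
The coefficient in lowest terms is 18/5, and its numerator is 18

18


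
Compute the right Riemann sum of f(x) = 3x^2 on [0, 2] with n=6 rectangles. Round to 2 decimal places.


Right Riemann sum uses right endpoints of each subinterval.
Interval: [0, 2], n = 6
dx = (2 - 0) / 6 = 1/3
Right endpoints: [1/3, 2/3, 1, 4/3, 5/3, 2]
f values: [1/3, 4/3, 3, 16/3, 25/3, 12]
Sum = dx * (sum of f values)
= 1/3 * 91/3
= 91/9 ≈ 10.11

10.11


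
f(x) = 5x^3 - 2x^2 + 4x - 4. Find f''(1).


First derivative:
f'(x) = 15x^2 - 4x + 4
Second derivative:
f''(x) = 30x - 4
Substitute x = 1:
f''(1) = 30 * 1 - 4
= 30 - 4
= 26

26


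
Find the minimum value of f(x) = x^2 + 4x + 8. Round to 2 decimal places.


For a quadratic f(x) = ax^2 + bx + c with a > 0, the minimum is at the vertex.
Vertex x-coordinate: x = -b/(2a)
x = -(4) / (2 * 1)
x = -4/2 = -2
Substitute back to find the minimum value:
f(-2) = 1 * (-2)^2 + 4 * (-2) + 8
= 4 - 8 + 8
= 4 = 4.00

4.00


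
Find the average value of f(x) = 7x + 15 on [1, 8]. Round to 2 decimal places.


Average value = 1/(b-a) * integral from a to b of f(x) dx
First compute the integral of 7x + 15:
F(x) = (7/2)x^2 + 15x
F(8) = 7/2 * 64 + 15 * 8 = 344
F(1) = 7/2 * 1 + 15 * 1 = 37/2
Integral = 344 - 37/2 = 651/2
Average = (651/2) / (8 - 1) = (651/2) / 7
= 93/2 = 46.50

46.50


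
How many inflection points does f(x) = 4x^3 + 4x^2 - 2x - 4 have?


Inflection points occur where f''(x) = 0 and concavity changes.
f(x) = 4x^3 + 4x^2 - 2x - 4
f'(x) = 12x^2 + 8x - 2
f''(x) = 24x + 8
Set f''(x) = 0:
24x + 8 = 0
x = -8 / 24 = -1/3
Since f''(x) is linear (degree 1), it changes sign at this point.
Therefore there is exactly 1 inflection point.

1


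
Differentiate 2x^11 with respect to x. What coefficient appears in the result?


We apply the power rule: d/dx [ax^n] = a*n * x^(n-1)
d/dx [2x^11]
= 2 * 11 * x^(11-1)
= 22x^10
The coefficient is 22

22


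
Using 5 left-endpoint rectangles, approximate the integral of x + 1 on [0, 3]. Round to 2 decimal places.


Left Riemann sum uses left endpoints of each subinterval.
Interval: [0, 3], n = 5
dx = (3 - 0) / 5 = 3/5
Left endpoints: [0, 3/5, 6/5, 9/5, 12/5]
f values: [1, 8/5, 11/5, 14/5, 17/5]
Sum = dx * (sum of f values)
= 3/5 * 11
= 33/5 = 6.60

6.60


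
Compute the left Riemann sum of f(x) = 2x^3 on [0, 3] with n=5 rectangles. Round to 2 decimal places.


Left Riemann sum uses left endpoints of each subinterval.
Interval: [0, 3], n = 5
dx = (3 - 0) / 5 = 3/5
Left endpoints: [0, 3/5, 6/5, 9/5, 12/5]
f values: [0, 54/125, 432/125, 1458/125, 3456/125]
Sum = dx * (sum of f values)
= 3/5 * 216/5
= 648/25 = 25.92

25.92


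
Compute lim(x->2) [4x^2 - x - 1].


Since polynomials are continuous, we use direct substitution.
lim(x->2) of 4x^2 - x - 1
= 4 * 2^2 - 1 * 2 - 1
= 16 - 2 - 1
= 13

13


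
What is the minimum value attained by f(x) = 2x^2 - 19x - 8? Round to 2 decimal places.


For a quadratic f(x) = ax^2 + bx + c with a > 0, the minimum is at the vertex.
Vertex x-coordinate: x = -b/(2a)
x = -(-19) / (2 * 2)
x = 19/4
Substitute back to find the minimum value:
f(19/4) = 2 * (19/4)^2 - 19 * (19/4) - 8
= 361/8 - 361/4 - 8
= -425/8 ≈ -53.13

-53.13


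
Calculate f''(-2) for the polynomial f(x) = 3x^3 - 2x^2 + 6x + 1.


First derivative:
f'(x) = 9x^2 - 4x + 6
Second derivative:
f''(x) = 18x - 4
Substitute x = -2:
f''(-2) = 18 * (-2) - 4
= -36 - 4
= -40

-40


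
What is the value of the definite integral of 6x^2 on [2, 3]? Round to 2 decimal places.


Find the antiderivative of 6x^2:
F(x) = 6/3 * x^3
Apply the Fundamental Theorem of Calculus:
F(3) - F(2)
= 6/3 * 3^3 - 6/3 * 2^3
= 6/3 * (27 - 8)
= 6/3 * 19
= 38 = 38.00

38.00


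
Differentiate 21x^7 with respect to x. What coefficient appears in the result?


We apply the power rule: d/dx [ax^n] = a*n * x^(n-1)
d/dx [21x^7]
= 21 * 7 * x^(7-1)
= 147x^6
The coefficient is 147

147


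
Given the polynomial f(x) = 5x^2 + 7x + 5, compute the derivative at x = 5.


Differentiate term by term using power and sum rules:
f(x) = 5x^2 + 7x + 5
f'(x) = 10x + 7
Substitute x = 5:
f'(5) = 10 * 5 + 7
= 50 + 7
= 57

57
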